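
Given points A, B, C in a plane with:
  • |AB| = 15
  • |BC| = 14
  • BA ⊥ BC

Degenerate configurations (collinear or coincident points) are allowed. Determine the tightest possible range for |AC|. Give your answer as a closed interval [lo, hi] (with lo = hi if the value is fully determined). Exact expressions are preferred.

|AC| = √(421)  (≈ 20.5183)

|AB| ∈ {15}
|BC| ∈ {14}
|AC| ∈ {√(421)}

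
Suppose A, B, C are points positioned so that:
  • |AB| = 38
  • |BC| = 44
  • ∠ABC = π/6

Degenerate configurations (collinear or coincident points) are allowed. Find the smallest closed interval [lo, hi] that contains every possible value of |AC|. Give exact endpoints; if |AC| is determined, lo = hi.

|AC| = 2·√(845 - 418·√(3))  (≈ 22.0003)

|AB| ∈ {38}
|BC| ∈ {44}
|AC| ∈ {2·√(845 - 418·√(3))}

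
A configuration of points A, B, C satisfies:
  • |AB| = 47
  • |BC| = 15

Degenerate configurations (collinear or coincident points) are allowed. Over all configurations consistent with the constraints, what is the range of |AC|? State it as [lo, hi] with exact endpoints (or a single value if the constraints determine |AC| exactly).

|AC| ∈ [32, 62]  (≈ [32.0000, 62.0000])

|AB| ∈ {47}
|BC| ∈ {15}
|AC| ∈ [32, 62]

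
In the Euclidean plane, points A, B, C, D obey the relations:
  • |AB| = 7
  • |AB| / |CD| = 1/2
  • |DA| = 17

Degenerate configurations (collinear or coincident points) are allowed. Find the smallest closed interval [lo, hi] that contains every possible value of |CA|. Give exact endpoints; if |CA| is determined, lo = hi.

|AB| ∈ {7}
|AD| ∈ {17}
|CD| ∈ {14}
|BD| ∈ [10, 24]
|AC| ∈ [3, 31]
|BC| ∈ [0, 38]

|CA| ∈ [3, 31]  (≈ [3.0000, 31.0000])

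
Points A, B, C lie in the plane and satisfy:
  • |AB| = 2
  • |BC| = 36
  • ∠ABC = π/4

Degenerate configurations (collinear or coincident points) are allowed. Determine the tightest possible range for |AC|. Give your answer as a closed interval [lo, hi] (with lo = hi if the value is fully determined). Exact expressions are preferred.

|AC| = 2·√(325 - 18·√(2))  (≈ 34.6147)

|AB| ∈ {2}
|BC| ∈ {36}
|AC| ∈ {2·√(325 - 18·√(2))}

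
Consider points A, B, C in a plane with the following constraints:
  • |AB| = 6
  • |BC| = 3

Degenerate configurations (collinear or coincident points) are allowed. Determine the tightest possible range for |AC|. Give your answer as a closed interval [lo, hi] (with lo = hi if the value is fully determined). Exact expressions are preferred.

|AC| ∈ [3, 9]  (≈ [3.0000, 9.0000])

|AB| ∈ {6}
|BC| ∈ {3}
|AC| ∈ [3, 9]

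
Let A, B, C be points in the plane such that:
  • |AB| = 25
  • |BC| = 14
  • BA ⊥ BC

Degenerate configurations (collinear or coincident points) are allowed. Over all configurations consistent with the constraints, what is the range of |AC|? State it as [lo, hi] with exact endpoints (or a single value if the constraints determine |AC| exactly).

|AB| ∈ {25}
|BC| ∈ {14}
|AC| ∈ {√(821)}

|AC| = √(821)  (≈ 28.6531)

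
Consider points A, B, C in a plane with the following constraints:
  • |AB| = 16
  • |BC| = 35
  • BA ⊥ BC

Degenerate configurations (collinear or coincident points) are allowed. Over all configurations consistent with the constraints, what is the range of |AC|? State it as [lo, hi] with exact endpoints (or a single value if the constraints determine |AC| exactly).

|AB| ∈ {16}
|BC| ∈ {35}
|AC| ∈ {√(1481)}

|AC| = √(1481)  (≈ 38.4838)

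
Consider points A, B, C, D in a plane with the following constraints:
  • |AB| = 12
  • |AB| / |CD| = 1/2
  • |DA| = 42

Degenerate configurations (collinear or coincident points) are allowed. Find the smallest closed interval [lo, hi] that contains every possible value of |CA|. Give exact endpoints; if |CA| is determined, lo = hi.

|CA| ∈ [18, 66]  (≈ [18.0000, 66.0000])

|AB| ∈ {12}
|AD| ∈ {42}
|CD| ∈ {24}
|BD| ∈ [30, 54]
|AC| ∈ [18, 66]
|BC| ∈ [6, 78]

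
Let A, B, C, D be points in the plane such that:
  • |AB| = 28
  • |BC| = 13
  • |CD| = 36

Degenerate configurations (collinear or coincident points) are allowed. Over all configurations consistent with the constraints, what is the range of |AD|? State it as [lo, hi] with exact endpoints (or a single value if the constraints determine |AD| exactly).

|AD| ∈ [0, 77]  (≈ [0.0000, 77.0000])

|AB| ∈ {28}
|BC| ∈ {13}
|CD| ∈ {36}
|AC| ∈ [15, 41]
|BD| ∈ [23, 49]
|AD| ∈ [0, 77]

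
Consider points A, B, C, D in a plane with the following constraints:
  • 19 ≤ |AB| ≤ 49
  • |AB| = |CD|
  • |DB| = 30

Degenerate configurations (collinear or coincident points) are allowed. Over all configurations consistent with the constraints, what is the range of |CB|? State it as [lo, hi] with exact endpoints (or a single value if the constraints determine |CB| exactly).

|CB| ∈ [0, 79]  (≈ [0.0000, 79.0000])

|AB| ∈ [19, 49]
|BD| ∈ {30}
|CD| ∈ [19, 49]
|AD| ∈ [0, 79]
|BC| ∈ [0, 79]
|AC| ∈ [0, 128]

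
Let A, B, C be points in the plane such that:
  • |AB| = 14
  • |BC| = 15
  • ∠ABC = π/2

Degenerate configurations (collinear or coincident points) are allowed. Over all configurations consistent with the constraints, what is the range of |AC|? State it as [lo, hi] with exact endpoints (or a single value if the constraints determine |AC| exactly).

|AB| ∈ {14}
|BC| ∈ {15}
|AC| ∈ {√(421)}

|AC| = √(421)  (≈ 20.5183)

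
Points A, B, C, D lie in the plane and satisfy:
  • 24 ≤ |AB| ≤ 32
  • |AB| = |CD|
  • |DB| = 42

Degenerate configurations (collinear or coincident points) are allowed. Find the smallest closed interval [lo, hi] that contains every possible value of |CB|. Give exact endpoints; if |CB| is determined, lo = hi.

|CB| ∈ [10, 74]  (≈ [10.0000, 74.0000])

|AB| ∈ [24, 32]
|BD| ∈ {42}
|CD| ∈ [24, 32]
|AD| ∈ [10, 74]
|BC| ∈ [10, 74]
|AC| ∈ [0, 106]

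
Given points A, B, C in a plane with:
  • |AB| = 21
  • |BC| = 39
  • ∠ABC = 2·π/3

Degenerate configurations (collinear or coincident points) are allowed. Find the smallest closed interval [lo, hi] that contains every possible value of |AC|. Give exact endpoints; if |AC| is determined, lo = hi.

|AB| ∈ {21}
|BC| ∈ {39}
|AC| ∈ {3·√(309)}

|AC| = 3·√(309)  (≈ 52.7352)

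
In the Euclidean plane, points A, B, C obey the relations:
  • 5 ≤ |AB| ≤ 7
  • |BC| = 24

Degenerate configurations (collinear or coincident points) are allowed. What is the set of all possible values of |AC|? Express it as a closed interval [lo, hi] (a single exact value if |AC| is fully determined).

|AC| ∈ [17, 31]  (≈ [17.0000, 31.0000])

|AB| ∈ [5, 7]
|BC| ∈ {24}
|AC| ∈ [17, 31]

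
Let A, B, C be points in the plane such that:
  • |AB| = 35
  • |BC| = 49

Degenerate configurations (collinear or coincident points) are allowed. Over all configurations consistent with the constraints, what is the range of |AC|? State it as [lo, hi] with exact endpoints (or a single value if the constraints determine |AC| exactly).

|AB| ∈ {35}
|BC| ∈ {49}
|AC| ∈ [14, 84]

|AC| ∈ [14, 84]  (≈ [14.0000, 84.0000])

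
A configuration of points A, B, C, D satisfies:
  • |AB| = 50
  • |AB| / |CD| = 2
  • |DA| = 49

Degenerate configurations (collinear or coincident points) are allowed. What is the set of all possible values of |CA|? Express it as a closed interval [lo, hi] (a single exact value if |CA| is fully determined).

|AB| ∈ {50}
|AD| ∈ {49}
|CD| ∈ {25}
|BD| ∈ [1, 99]
|AC| ∈ [24, 74]
|BC| ∈ [0, 124]

|CA| ∈ [24, 74]  (≈ [24.0000, 74.0000])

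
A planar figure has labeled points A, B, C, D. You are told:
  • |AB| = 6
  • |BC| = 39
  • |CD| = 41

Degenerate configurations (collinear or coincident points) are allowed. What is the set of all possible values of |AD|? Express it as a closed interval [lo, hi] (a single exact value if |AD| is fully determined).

|AB| ∈ {6}
|BC| ∈ {39}
|CD| ∈ {41}
|AC| ∈ [33, 45]
|BD| ∈ [2, 80]
|AD| ∈ [0, 86]

|AD| ∈ [0, 86]  (≈ [0.0000, 86.0000])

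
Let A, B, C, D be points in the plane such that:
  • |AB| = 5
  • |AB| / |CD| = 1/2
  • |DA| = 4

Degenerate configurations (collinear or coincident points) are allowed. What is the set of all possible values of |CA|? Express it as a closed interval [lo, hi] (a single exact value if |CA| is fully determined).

|AB| ∈ {5}
|AD| ∈ {4}
|CD| ∈ {10}
|BD| ∈ [1, 9]
|AC| ∈ [6, 14]
|BC| ∈ [1, 19]

|CA| ∈ [6, 14]  (≈ [6.0000, 14.0000])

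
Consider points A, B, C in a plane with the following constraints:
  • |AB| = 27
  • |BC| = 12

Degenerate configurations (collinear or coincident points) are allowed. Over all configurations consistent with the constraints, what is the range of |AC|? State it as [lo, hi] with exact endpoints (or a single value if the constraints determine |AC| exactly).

|AC| ∈ [15, 39]  (≈ [15.0000, 39.0000])

|AB| ∈ {27}
|BC| ∈ {12}
|AC| ∈ [15, 39]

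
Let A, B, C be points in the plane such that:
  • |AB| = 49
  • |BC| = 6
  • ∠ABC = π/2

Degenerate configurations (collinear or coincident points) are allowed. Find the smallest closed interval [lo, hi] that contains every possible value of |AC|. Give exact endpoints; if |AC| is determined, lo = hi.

|AB| ∈ {49}
|BC| ∈ {6}
|AC| ∈ {√(2437)}

|AC| = √(2437)  (≈ 49.3660)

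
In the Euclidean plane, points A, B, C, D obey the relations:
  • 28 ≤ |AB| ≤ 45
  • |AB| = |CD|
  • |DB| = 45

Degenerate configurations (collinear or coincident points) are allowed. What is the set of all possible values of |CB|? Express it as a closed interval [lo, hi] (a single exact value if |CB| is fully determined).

|CB| ∈ [0, 90]  (≈ [0.0000, 90.0000])

|AB| ∈ [28, 45]
|BD| ∈ {45}
|CD| ∈ [28, 45]
|AD| ∈ [0, 90]
|BC| ∈ [0, 90]
|AC| ∈ [0, 135]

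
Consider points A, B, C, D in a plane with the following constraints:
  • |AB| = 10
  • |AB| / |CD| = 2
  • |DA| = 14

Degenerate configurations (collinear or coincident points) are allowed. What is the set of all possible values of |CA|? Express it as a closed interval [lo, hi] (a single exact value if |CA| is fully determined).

|CA| ∈ [9, 19]  (≈ [9.0000, 19.0000])

|AB| ∈ {10}
|AD| ∈ {14}
|CD| ∈ {5}
|BD| ∈ [4, 24]
|AC| ∈ [9, 19]
|BC| ∈ [0, 29]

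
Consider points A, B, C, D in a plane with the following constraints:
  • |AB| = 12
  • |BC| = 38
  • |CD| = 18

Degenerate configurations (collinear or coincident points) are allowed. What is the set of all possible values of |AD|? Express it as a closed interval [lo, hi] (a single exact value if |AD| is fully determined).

|AB| ∈ {12}
|BC| ∈ {38}
|CD| ∈ {18}
|AC| ∈ [26, 50]
|BD| ∈ [20, 56]
|AD| ∈ [8, 68]

|AD| ∈ [8, 68]  (≈ [8.0000, 68.0000])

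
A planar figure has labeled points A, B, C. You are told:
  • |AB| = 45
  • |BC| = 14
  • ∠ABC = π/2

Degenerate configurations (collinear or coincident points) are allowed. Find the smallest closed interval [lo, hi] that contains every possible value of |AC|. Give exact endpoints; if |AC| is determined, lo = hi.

|AB| ∈ {45}
|BC| ∈ {14}
|AC| ∈ {√(2221)}

|AC| = √(2221)  (≈ 47.1275)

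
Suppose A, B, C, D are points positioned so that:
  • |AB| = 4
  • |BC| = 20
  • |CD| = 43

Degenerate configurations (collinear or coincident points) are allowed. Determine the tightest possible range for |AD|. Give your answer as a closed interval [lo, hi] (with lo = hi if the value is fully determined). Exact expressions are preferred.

|AD| ∈ [19, 67]  (≈ [19.0000, 67.0000])

|AB| ∈ {4}
|BC| ∈ {20}
|CD| ∈ {43}
|AC| ∈ [16, 24]
|BD| ∈ [23, 63]
|AD| ∈ [19, 67]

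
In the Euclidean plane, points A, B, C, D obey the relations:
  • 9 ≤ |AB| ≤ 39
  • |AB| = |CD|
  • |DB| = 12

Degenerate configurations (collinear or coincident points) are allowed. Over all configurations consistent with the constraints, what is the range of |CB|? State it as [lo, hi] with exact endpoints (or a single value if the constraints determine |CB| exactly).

|CB| ∈ [0, 51]  (≈ [0.0000, 51.0000])

|AB| ∈ [9, 39]
|BD| ∈ {12}
|CD| ∈ [9, 39]
|AD| ∈ [0, 51]
|BC| ∈ [0, 51]
|AC| ∈ [0, 90]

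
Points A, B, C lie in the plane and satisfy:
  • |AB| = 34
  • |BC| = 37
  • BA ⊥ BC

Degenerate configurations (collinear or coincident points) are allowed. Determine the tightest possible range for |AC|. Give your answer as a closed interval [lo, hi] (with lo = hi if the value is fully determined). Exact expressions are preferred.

|AC| = 5·√(101)  (≈ 50.2494)

|AB| ∈ {34}
|BC| ∈ {37}
|AC| ∈ {5·√(101)}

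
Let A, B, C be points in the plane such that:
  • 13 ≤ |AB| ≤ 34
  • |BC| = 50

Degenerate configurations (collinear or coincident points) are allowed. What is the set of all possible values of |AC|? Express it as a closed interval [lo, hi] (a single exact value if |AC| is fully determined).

|AB| ∈ [13, 34]
|BC| ∈ {50}
|AC| ∈ [16, 84]

|AC| ∈ [16, 84]  (≈ [16.0000, 84.0000])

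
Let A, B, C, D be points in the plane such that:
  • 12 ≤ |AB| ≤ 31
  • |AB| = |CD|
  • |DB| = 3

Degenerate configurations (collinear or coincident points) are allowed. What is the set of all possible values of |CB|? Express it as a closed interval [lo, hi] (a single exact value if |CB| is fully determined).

|CB| ∈ [9, 34]  (≈ [9.0000, 34.0000])

|AB| ∈ [12, 31]
|BD| ∈ {3}
|CD| ∈ [12, 31]
|AD| ∈ [9, 34]
|BC| ∈ [9, 34]
|AC| ∈ [0, 65]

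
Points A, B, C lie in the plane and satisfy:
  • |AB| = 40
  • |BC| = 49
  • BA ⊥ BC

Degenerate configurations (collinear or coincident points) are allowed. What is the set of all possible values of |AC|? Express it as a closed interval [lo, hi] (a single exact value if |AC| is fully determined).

|AC| = √(4001)  (≈ 63.2535)

|AB| ∈ {40}
|BC| ∈ {49}
|AC| ∈ {√(4001)}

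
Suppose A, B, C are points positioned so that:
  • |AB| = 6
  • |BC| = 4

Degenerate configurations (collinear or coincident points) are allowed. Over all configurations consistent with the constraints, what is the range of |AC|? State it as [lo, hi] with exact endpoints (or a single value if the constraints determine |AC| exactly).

|AB| ∈ {6}
|BC| ∈ {4}
|AC| ∈ [2, 10]

|AC| ∈ [2, 10]  (≈ [2.0000, 10.0000])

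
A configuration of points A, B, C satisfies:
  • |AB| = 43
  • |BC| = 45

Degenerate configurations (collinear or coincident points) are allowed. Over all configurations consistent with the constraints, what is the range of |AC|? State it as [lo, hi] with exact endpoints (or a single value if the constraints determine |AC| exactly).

|AC| ∈ [2, 88]  (≈ [2.0000, 88.0000])

|AB| ∈ {43}
|BC| ∈ {45}
|AC| ∈ [2, 88]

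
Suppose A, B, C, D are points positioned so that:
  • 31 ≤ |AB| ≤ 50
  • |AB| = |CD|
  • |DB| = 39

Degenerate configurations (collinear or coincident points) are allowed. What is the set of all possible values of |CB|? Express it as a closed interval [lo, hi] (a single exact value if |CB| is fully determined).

|CB| ∈ [0, 89]  (≈ [0.0000, 89.0000])

|AB| ∈ [31, 50]
|BD| ∈ {39}
|CD| ∈ [31, 50]
|AD| ∈ [0, 89]
|BC| ∈ [0, 89]
|AC| ∈ [0, 139]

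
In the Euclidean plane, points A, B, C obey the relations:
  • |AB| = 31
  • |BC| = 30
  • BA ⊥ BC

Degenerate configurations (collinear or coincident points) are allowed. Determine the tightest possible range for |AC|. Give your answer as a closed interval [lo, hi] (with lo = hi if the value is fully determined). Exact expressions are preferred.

|AB| ∈ {31}
|BC| ∈ {30}
|AC| ∈ {√(1861)}

|AC| = √(1861)  (≈ 43.1393)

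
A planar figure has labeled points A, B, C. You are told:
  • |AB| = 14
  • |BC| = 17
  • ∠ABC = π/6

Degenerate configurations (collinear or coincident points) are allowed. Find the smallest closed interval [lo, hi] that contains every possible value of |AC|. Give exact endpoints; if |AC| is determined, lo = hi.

|AB| ∈ {14}
|BC| ∈ {17}
|AC| ∈ {√(485 - 238·√(3))}

|AC| = √(485 - 238·√(3))  (≈ 8.5306)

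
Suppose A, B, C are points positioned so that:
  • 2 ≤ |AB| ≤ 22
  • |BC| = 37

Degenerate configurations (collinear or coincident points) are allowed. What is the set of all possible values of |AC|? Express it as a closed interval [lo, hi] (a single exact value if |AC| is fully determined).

|AC| ∈ [15, 59]  (≈ [15.0000, 59.0000])

|AB| ∈ [2, 22]
|BC| ∈ {37}
|AC| ∈ [15, 59]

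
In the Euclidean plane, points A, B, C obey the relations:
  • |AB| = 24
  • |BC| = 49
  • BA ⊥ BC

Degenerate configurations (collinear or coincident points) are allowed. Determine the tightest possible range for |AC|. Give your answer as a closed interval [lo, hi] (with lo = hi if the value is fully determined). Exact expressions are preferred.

|AB| ∈ {24}
|BC| ∈ {49}
|AC| ∈ {√(2977)}

|AC| = √(2977)  (≈ 54.5619)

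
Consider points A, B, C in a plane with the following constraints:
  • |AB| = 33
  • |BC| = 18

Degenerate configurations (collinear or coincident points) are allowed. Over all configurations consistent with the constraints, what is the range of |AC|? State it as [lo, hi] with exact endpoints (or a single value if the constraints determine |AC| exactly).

|AB| ∈ {33}
|BC| ∈ {18}
|AC| ∈ [15, 51]

|AC| ∈ [15, 51]  (≈ [15.0000, 51.0000])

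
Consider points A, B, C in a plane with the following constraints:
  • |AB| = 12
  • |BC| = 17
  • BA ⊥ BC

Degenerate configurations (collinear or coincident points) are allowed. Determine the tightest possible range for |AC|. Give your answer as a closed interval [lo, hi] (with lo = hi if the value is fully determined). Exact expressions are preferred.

|AC| = √(433)  (≈ 20.8087)

|AB| ∈ {12}
|BC| ∈ {17}
|AC| ∈ {√(433)}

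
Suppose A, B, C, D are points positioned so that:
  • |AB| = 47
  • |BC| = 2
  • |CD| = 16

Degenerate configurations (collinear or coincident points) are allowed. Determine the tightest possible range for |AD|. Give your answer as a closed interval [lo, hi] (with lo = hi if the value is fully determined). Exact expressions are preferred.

|AD| ∈ [29, 65]  (≈ [29.0000, 65.0000])

|AB| ∈ {47}
|BC| ∈ {2}
|CD| ∈ {16}
|AC| ∈ [45, 49]
|BD| ∈ [14, 18]
|AD| ∈ [29, 65]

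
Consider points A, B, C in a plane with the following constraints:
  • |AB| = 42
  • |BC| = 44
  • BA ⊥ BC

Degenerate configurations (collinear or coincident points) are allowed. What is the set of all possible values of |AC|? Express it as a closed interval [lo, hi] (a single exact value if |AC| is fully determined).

|AB| ∈ {42}
|BC| ∈ {44}
|AC| ∈ {10·√(37)}

|AC| = 10·√(37)  (≈ 60.8276)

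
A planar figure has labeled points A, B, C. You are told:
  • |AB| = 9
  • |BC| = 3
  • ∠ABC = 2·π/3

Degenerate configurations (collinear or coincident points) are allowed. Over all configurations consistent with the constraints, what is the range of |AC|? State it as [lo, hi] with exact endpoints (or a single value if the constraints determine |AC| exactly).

|AB| ∈ {9}
|BC| ∈ {3}
|AC| ∈ {3·√(13)}

|AC| = 3·√(13)  (≈ 10.8167)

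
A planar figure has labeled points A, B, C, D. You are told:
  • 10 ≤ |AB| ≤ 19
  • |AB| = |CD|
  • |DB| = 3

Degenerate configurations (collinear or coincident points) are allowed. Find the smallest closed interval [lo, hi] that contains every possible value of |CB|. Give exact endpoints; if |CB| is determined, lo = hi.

|AB| ∈ [10, 19]
|BD| ∈ {3}
|CD| ∈ [10, 19]
|AD| ∈ [7, 22]
|BC| ∈ [7, 22]
|AC| ∈ [0, 41]

|CB| ∈ [7, 22]  (≈ [7.0000, 22.0000])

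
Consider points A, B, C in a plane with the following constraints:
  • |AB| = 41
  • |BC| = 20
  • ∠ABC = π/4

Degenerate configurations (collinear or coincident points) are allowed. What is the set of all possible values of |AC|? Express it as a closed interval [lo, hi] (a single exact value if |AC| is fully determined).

|AB| ∈ {41}
|BC| ∈ {20}
|AC| ∈ {√(2081 - 820·√(2))}

|AC| = √(2081 - 820·√(2))  (≈ 30.3537)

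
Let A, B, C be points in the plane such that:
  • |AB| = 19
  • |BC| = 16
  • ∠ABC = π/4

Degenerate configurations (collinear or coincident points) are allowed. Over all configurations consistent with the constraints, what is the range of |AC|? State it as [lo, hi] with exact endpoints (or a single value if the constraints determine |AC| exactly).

|AC| = √(617 - 304·√(2))  (≈ 13.6777)

|AB| ∈ {19}
|BC| ∈ {16}
|AC| ∈ {√(617 - 304·√(2))}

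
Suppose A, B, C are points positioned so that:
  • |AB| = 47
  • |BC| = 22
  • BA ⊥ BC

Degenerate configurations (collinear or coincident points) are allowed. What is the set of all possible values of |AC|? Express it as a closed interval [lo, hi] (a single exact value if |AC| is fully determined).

|AC| = √(2693)  (≈ 51.8941)

|AB| ∈ {47}
|BC| ∈ {22}
|AC| ∈ {√(2693)}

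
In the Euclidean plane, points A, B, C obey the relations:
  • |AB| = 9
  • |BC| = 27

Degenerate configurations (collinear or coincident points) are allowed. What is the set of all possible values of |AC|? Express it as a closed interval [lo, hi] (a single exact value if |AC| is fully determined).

|AB| ∈ {9}
|BC| ∈ {27}
|AC| ∈ [18, 36]

|AC| ∈ [18, 36]  (≈ [18.0000, 36.0000])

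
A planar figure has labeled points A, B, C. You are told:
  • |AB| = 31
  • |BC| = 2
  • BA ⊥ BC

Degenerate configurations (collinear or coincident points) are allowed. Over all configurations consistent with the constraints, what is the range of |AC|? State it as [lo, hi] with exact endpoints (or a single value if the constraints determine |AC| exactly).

|AB| ∈ {31}
|BC| ∈ {2}
|AC| ∈ {√(965)}

|AC| = √(965)  (≈ 31.0644)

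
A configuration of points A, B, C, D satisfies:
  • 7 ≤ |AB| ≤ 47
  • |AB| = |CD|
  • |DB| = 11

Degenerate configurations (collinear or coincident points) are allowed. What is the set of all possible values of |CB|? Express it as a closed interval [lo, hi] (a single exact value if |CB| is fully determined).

|CB| ∈ [0, 58]  (≈ [0.0000, 58.0000])

|AB| ∈ [7, 47]
|BD| ∈ {11}
|CD| ∈ [7, 47]
|AD| ∈ [0, 58]
|BC| ∈ [0, 58]
|AC| ∈ [0, 105]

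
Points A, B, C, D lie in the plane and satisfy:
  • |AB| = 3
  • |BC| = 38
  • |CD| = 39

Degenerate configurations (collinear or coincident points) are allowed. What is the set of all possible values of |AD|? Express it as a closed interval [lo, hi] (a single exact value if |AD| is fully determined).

|AB| ∈ {3}
|BC| ∈ {38}
|CD| ∈ {39}
|AC| ∈ [35, 41]
|BD| ∈ [1, 77]
|AD| ∈ [0, 80]

|AD| ∈ [0, 80]  (≈ [0.0000, 80.0000])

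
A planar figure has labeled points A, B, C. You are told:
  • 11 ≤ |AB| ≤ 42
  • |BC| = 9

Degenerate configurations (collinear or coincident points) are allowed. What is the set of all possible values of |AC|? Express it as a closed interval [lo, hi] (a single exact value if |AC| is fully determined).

|AB| ∈ [11, 42]
|BC| ∈ {9}
|AC| ∈ [2, 51]

|AC| ∈ [2, 51]  (≈ [2.0000, 51.0000])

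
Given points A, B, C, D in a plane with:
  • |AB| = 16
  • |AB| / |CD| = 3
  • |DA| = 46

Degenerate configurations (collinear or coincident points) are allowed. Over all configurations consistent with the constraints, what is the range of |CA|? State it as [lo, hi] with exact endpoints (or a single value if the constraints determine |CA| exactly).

|AB| ∈ {16}
|AD| ∈ {46}
|CD| ∈ {16/3}
|BD| ∈ [30, 62]
|AC| ∈ [122/3, 154/3]
|BC| ∈ [74/3, 202/3]

|CA| ∈ [122/3, 154/3]  (≈ [40.6667, 51.3333])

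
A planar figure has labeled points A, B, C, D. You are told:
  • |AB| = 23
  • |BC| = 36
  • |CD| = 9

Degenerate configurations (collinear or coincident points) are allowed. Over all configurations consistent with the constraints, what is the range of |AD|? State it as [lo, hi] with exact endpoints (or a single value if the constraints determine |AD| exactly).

|AD| ∈ [4, 68]  (≈ [4.0000, 68.0000])

|AB| ∈ {23}
|BC| ∈ {36}
|CD| ∈ {9}
|AC| ∈ [13, 59]
|BD| ∈ [27, 45]
|AD| ∈ [4, 68]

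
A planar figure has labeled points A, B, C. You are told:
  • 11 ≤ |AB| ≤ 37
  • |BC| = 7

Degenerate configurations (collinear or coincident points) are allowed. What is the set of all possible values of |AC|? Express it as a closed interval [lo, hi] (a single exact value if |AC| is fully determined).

|AC| ∈ [4, 44]  (≈ [4.0000, 44.0000])

|AB| ∈ [11, 37]
|BC| ∈ {7}
|AC| ∈ [4, 44]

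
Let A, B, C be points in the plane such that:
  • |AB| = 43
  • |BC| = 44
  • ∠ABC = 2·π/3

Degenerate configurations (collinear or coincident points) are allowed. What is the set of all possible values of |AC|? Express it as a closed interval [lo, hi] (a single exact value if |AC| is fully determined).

|AC| = √(5677)  (≈ 75.3459)

|AB| ∈ {43}
|BC| ∈ {44}
|AC| ∈ {√(5677)}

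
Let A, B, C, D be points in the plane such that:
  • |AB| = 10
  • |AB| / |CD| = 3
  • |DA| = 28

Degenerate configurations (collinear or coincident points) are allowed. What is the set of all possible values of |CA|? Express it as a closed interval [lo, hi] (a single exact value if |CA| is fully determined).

|CA| ∈ [74/3, 94/3]  (≈ [24.6667, 31.3333])

|AB| ∈ {10}
|AD| ∈ {28}
|CD| ∈ {10/3}
|BD| ∈ [18, 38]
|AC| ∈ [74/3, 94/3]
|BC| ∈ [44/3, 124/3]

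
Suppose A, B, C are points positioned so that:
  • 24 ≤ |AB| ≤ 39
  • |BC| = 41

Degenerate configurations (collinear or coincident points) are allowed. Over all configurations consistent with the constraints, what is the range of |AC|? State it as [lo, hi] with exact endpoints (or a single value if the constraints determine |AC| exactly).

|AB| ∈ [24, 39]
|BC| ∈ {41}
|AC| ∈ [2, 80]

|AC| ∈ [2, 80]  (≈ [2.0000, 80.0000])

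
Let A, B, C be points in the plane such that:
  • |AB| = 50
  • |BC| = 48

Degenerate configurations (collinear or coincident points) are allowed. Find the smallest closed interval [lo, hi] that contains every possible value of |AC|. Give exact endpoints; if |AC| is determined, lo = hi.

|AB| ∈ {50}
|BC| ∈ {48}
|AC| ∈ [2, 98]

|AC| ∈ [2, 98]  (≈ [2.0000, 98.0000])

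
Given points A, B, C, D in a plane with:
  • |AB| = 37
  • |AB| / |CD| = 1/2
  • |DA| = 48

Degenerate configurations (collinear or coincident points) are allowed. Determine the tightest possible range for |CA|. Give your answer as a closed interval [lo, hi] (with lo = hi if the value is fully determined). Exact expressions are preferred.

|CA| ∈ [26, 122]  (≈ [26.0000, 122.0000])

|AB| ∈ {37}
|AD| ∈ {48}
|CD| ∈ {74}
|BD| ∈ [11, 85]
|AC| ∈ [26, 122]
|BC| ∈ [0, 159]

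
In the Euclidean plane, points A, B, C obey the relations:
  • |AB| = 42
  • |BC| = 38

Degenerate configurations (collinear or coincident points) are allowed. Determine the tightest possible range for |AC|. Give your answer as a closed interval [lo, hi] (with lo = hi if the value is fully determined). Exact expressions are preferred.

|AB| ∈ {42}
|BC| ∈ {38}
|AC| ∈ [4, 80]

|AC| ∈ [4, 80]  (≈ [4.0000, 80.0000])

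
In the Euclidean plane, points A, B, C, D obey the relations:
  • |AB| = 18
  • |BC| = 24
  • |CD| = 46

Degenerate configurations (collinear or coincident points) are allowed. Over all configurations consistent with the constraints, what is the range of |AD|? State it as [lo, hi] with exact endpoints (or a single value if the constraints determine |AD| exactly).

|AB| ∈ {18}
|BC| ∈ {24}
|CD| ∈ {46}
|AC| ∈ [6, 42]
|BD| ∈ [22, 70]
|AD| ∈ [4, 88]

|AD| ∈ [4, 88]  (≈ [4.0000, 88.0000])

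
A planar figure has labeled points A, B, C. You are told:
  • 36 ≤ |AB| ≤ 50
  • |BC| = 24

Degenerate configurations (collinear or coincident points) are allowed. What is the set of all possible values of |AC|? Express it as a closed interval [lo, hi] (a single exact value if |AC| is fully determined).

|AC| ∈ [12, 74]  (≈ [12.0000, 74.0000])

|AB| ∈ [36, 50]
|BC| ∈ {24}
|AC| ∈ [12, 74]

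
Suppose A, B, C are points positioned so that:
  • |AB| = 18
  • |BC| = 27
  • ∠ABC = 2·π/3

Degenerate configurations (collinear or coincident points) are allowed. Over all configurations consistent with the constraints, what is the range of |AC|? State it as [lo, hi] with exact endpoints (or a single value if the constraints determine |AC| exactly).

|AB| ∈ {18}
|BC| ∈ {27}
|AC| ∈ {9·√(19)}

|AC| = 9·√(19)  (≈ 39.2301)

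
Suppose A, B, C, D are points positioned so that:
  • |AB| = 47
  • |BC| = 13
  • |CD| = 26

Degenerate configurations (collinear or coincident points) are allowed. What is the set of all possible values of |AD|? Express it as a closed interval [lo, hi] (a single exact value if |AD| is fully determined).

|AD| ∈ [8, 86]  (≈ [8.0000, 86.0000])

|AB| ∈ {47}
|BC| ∈ {13}
|CD| ∈ {26}
|AC| ∈ [34, 60]
|BD| ∈ [13, 39]
|AD| ∈ [8, 86]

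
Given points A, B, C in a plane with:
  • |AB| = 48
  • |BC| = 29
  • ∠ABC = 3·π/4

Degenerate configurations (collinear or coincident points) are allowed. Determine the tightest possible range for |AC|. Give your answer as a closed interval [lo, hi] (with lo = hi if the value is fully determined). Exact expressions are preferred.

|AB| ∈ {48}
|BC| ∈ {29}
|AC| ∈ {√(1392·√(2) + 3145)}

|AC| = √(1392·√(2) + 3145)  (≈ 71.5093)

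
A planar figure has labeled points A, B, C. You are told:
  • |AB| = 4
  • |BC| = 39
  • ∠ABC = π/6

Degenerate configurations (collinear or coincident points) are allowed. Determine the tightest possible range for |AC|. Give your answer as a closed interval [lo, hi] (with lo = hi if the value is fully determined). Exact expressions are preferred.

|AC| = √(1537 - 156·√(3))  (≈ 35.5921)

|AB| ∈ {4}
|BC| ∈ {39}
|AC| ∈ {√(1537 - 156·√(3))}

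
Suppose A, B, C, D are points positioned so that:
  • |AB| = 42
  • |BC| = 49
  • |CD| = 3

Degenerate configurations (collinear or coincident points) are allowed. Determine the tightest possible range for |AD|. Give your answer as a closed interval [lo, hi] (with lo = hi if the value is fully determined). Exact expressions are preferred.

|AB| ∈ {42}
|BC| ∈ {49}
|CD| ∈ {3}
|AC| ∈ [7, 91]
|BD| ∈ [46, 52]
|AD| ∈ [4, 94]

|AD| ∈ [4, 94]  (≈ [4.0000, 94.0000])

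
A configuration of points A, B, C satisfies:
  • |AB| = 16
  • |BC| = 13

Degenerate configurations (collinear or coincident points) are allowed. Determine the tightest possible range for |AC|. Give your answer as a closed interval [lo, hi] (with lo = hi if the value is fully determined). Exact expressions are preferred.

|AB| ∈ {16}
|BC| ∈ {13}
|AC| ∈ [3, 29]

|AC| ∈ [3, 29]  (≈ [3.0000, 29.0000])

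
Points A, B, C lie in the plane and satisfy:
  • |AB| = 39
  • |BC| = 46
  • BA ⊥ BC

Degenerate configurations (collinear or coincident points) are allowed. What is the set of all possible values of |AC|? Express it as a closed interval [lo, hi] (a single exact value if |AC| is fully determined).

|AC| = √(3637)  (≈ 60.3075)

|AB| ∈ {39}
|BC| ∈ {46}
|AC| ∈ {√(3637)}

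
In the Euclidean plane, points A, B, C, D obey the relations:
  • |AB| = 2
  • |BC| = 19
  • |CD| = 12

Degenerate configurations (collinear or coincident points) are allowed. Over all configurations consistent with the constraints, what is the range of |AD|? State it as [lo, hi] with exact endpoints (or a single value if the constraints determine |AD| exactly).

|AB| ∈ {2}
|BC| ∈ {19}
|CD| ∈ {12}
|AC| ∈ [17, 21]
|BD| ∈ [7, 31]
|AD| ∈ [5, 33]

|AD| ∈ [5, 33]  (≈ [5.0000, 33.0000])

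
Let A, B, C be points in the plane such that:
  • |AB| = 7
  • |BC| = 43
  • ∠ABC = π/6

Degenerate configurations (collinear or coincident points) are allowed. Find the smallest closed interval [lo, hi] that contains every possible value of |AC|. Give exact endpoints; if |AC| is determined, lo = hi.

|AC| = √(1898 - 301·√(3))  (≈ 37.1033)

|AB| ∈ {7}
|BC| ∈ {43}
|AC| ∈ {√(1898 - 301·√(3))}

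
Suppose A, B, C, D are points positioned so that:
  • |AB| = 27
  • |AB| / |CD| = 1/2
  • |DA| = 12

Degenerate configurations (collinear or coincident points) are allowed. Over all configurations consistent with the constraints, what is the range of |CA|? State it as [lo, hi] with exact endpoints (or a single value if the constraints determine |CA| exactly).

|CA| ∈ [42, 66]  (≈ [42.0000, 66.0000])

|AB| ∈ {27}
|AD| ∈ {12}
|CD| ∈ {54}
|BD| ∈ [15, 39]
|AC| ∈ [42, 66]
|BC| ∈ [15, 93]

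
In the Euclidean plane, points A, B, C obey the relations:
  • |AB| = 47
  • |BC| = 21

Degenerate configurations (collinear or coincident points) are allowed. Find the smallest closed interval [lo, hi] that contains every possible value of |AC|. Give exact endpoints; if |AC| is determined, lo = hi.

|AC| ∈ [26, 68]  (≈ [26.0000, 68.0000])

|AB| ∈ {47}
|BC| ∈ {21}
|AC| ∈ [26, 68]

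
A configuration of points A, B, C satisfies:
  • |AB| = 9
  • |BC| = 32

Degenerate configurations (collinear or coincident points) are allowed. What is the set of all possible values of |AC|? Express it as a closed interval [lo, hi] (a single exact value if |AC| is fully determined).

|AC| ∈ [23, 41]  (≈ [23.0000, 41.0000])

|AB| ∈ {9}
|BC| ∈ {32}
|AC| ∈ [23, 41]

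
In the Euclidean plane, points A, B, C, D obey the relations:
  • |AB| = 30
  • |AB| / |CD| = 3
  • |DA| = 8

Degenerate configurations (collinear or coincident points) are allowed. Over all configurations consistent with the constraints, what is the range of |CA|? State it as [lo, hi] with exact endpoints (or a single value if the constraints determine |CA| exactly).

|AB| ∈ {30}
|AD| ∈ {8}
|CD| ∈ {10}
|BD| ∈ [22, 38]
|AC| ∈ [2, 18]
|BC| ∈ [12, 48]

|CA| ∈ [2, 18]  (≈ [2.0000, 18.0000])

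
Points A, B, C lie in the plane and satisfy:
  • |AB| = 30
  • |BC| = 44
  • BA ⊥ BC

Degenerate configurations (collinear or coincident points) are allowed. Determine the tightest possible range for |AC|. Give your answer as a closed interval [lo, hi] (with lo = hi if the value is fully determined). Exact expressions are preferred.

|AC| = 2·√(709)  (≈ 53.2541)

|AB| ∈ {30}
|BC| ∈ {44}
|AC| ∈ {2·√(709)}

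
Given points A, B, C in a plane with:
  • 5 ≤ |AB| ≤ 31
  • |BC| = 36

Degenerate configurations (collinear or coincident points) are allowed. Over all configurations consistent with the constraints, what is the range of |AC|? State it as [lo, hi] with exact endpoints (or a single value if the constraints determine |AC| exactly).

|AB| ∈ [5, 31]
|BC| ∈ {36}
|AC| ∈ [5, 67]

|AC| ∈ [5, 67]  (≈ [5.0000, 67.0000])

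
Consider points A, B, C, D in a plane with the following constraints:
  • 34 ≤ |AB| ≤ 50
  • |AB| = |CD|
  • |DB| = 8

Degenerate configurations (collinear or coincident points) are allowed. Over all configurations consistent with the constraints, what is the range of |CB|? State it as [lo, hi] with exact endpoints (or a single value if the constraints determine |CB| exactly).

|CB| ∈ [26, 58]  (≈ [26.0000, 58.0000])

|AB| ∈ [34, 50]
|BD| ∈ {8}
|CD| ∈ [34, 50]
|AD| ∈ [26, 58]
|BC| ∈ [26, 58]
|AC| ∈ [0, 108]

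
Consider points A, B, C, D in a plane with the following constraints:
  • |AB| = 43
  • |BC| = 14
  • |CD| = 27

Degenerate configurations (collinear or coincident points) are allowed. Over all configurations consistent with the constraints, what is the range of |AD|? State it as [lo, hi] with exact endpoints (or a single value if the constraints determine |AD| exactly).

|AD| ∈ [2, 84]  (≈ [2.0000, 84.0000])

|AB| ∈ {43}
|BC| ∈ {14}
|CD| ∈ {27}
|AC| ∈ [29, 57]
|BD| ∈ [13, 41]
|AD| ∈ [2, 84]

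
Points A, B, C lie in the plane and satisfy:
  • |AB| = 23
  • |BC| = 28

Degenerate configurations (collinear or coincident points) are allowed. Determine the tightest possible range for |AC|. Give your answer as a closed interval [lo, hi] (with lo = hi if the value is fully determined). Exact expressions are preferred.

|AB| ∈ {23}
|BC| ∈ {28}
|AC| ∈ [5, 51]

|AC| ∈ [5, 51]  (≈ [5.0000, 51.0000])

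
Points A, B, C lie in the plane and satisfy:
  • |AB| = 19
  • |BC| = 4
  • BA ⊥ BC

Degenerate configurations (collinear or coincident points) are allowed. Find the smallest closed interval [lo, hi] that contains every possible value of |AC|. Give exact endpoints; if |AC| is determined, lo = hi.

|AB| ∈ {19}
|BC| ∈ {4}
|AC| ∈ {√(377)}

|AC| = √(377)  (≈ 19.4165)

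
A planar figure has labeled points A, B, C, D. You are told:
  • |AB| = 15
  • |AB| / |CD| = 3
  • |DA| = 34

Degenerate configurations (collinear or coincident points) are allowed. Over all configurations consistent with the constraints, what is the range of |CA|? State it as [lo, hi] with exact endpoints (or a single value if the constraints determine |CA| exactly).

|AB| ∈ {15}
|AD| ∈ {34}
|CD| ∈ {5}
|BD| ∈ [19, 49]
|AC| ∈ [29, 39]
|BC| ∈ [14, 54]

|CA| ∈ [29, 39]  (≈ [29.0000, 39.0000])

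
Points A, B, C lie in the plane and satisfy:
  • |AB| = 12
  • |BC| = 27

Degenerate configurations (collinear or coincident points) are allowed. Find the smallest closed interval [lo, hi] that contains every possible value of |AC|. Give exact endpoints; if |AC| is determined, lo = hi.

|AB| ∈ {12}
|BC| ∈ {27}
|AC| ∈ [15, 39]

|AC| ∈ [15, 39]  (≈ [15.0000, 39.0000])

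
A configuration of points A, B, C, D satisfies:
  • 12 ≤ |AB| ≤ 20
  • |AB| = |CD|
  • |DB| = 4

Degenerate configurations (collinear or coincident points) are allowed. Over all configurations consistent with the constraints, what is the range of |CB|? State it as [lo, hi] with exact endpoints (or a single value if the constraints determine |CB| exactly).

|CB| ∈ [8, 24]  (≈ [8.0000, 24.0000])

|AB| ∈ [12, 20]
|BD| ∈ {4}
|CD| ∈ [12, 20]
|AD| ∈ [8, 24]
|BC| ∈ [8, 24]
|AC| ∈ [0, 44]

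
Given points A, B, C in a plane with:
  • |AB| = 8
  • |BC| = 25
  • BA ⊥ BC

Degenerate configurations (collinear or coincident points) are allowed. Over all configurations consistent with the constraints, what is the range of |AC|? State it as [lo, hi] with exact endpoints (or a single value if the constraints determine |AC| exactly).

|AC| = √(689)  (≈ 26.2488)

|AB| ∈ {8}
|BC| ∈ {25}
|AC| ∈ {√(689)}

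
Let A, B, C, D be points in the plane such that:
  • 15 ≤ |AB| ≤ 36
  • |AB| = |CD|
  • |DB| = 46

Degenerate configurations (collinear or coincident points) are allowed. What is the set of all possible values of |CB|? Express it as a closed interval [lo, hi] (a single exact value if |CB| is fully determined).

|AB| ∈ [15, 36]
|BD| ∈ {46}
|CD| ∈ [15, 36]
|AD| ∈ [10, 82]
|BC| ∈ [10, 82]
|AC| ∈ [0, 118]

|CB| ∈ [10, 82]  (≈ [10.0000, 82.0000])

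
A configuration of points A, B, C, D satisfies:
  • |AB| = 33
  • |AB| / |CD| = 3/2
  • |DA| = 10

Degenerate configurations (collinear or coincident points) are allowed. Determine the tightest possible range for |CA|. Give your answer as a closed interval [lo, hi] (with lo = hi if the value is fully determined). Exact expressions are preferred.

|AB| ∈ {33}
|AD| ∈ {10}
|CD| ∈ {22}
|BD| ∈ [23, 43]
|AC| ∈ [12, 32]
|BC| ∈ [1, 65]

|CA| ∈ [12, 32]  (≈ [12.0000, 32.0000])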